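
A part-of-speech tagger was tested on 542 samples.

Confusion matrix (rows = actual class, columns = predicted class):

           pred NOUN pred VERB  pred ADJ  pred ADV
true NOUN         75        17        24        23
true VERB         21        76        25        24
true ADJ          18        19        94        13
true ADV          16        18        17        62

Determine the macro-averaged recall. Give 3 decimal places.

Per-class recall (TP/(TP+FN)):
  NOUN: TP=75, FN=17+24+23=64 → 75/139 = 0.5396
  VERB: TP=76, FN=21+25+24=70 → 76/146 = 0.5205
  ADJ: TP=94, FN=18+19+13=50 → 94/144 = 0.6528
  ADV: TP=62, FN=16+18+17=51 → 62/113 = 0.5487
Macro-recall = mean = (0.5396 + 0.5205 + 0.6528 + 0.5487) / 4 = 0.565

0.565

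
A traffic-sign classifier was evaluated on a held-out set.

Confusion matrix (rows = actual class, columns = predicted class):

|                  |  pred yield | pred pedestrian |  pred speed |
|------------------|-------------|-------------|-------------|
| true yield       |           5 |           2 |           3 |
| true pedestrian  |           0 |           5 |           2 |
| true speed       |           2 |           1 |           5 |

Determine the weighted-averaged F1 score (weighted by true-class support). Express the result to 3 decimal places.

Per-class F1 score (2·TP/(2·TP+FP+FN)):
  yield: TP=5, FP=0+2=2, FN=2+3=5 → 10/17 = 0.5882
  pedestrian: TP=5, FP=2+1=3, FN=0+2=2 → 10/15 = 0.6667
  speed: TP=5, FP=3+2=5, FN=2+1=3 → 10/18 = 0.5556
Weighted-F1 score = Σ (supportᵢ/N)·F1 scoreᵢ with N=25: (10/25)·0.5882 + (7/25)·0.6667 + (8/25)·0.5556 = 0.600

0.600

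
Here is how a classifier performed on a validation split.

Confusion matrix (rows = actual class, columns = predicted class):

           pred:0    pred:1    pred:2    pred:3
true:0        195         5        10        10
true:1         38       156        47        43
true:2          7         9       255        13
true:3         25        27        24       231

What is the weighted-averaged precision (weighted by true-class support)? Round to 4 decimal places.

0.7681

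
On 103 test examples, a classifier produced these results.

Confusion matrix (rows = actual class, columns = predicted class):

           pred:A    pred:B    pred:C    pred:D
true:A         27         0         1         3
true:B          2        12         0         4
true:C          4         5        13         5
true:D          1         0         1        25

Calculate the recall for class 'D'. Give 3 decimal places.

0.926

recall = TP/(TP+FN).
D: TP=25, FN=1+0+1=2 → 25/27 = 0.9259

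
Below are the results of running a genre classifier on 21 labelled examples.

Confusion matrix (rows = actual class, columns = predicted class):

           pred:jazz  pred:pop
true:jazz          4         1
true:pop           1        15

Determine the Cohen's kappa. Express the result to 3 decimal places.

Observed agreement pₒ = trace/N = 19/21 = 0.9048
Expected agreement pₑ = Σ (rowᵢ·colᵢ)/N² = (5·5 + 16·16)/21² = 0.6372
κ = (pₒ − pₑ)/(1 − pₑ) = (0.9048 − 0.6372)/(1 − 0.6372) = 0.738

0.738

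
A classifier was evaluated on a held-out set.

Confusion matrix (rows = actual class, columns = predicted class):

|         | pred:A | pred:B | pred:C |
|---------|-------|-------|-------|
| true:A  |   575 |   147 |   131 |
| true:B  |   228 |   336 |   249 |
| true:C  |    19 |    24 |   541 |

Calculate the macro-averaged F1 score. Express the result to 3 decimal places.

Per-class F1 score (2·TP/(2·TP+FP+FN)):
  A: TP=575, FP=228+19=247, FN=147+131=278 → 1150/1675 = 0.6866
  B: TP=336, FP=147+24=171, FN=228+249=477 → 672/1320 = 0.5091
  C: TP=541, FP=131+249=380, FN=19+24=43 → 1082/1505 = 0.7189
Macro-F1 score = mean = (0.6866 + 0.5091 + 0.7189) / 3 = 0.638

0.638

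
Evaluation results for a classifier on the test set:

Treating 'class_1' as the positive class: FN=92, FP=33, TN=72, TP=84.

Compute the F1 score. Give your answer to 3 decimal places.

Precision = TP/(TP+FP) = 84/117 = 0.7179
Recall = TP/(TP+FN) = 84/176 = 0.4773
F1 = 2·TP/(2·TP+FP+FN) = 168/293 = 0.573

0.573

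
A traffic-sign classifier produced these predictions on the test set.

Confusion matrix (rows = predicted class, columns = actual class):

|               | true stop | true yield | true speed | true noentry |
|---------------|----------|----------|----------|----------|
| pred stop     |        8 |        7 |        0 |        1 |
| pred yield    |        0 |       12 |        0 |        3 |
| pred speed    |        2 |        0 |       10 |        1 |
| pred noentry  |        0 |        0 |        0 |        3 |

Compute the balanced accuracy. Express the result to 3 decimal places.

Balanced accuracy = mean of per-class recall.
  stop: recall = 8/10 = 0.8000
  yield: recall = 12/19 = 0.6316
  speed: recall = 10/10 = 1.0000
  noentry: recall = 3/8 = 0.3750
Mean = (0.8000 + 0.6316 + 1.0000 + 0.3750) / 4 = 0.702

0.702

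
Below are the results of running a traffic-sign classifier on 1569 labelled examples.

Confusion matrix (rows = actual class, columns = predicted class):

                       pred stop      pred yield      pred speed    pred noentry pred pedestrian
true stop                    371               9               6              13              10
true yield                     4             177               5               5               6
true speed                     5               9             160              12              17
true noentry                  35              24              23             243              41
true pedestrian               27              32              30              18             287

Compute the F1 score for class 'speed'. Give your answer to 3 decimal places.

0.749

Take TP from the diagonal, FP from the rest of the 'speed' prediction marginal, FN from the rest of the 'speed' actual marginal.
F1 score = 2·TP/(2·TP+FP+FN).
speed: TP=160, FP=6+5+23+30=64, FN=5+9+12+17=43 → 320/427 = 0.7494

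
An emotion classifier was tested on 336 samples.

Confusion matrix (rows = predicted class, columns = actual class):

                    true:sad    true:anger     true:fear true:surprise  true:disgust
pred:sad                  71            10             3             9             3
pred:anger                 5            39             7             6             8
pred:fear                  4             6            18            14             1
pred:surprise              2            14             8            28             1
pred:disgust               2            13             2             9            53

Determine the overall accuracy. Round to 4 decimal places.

Accuracy = trace / total = (71+39+18+28+53=209) / 336 = 209/336 = 0.6220

0.6220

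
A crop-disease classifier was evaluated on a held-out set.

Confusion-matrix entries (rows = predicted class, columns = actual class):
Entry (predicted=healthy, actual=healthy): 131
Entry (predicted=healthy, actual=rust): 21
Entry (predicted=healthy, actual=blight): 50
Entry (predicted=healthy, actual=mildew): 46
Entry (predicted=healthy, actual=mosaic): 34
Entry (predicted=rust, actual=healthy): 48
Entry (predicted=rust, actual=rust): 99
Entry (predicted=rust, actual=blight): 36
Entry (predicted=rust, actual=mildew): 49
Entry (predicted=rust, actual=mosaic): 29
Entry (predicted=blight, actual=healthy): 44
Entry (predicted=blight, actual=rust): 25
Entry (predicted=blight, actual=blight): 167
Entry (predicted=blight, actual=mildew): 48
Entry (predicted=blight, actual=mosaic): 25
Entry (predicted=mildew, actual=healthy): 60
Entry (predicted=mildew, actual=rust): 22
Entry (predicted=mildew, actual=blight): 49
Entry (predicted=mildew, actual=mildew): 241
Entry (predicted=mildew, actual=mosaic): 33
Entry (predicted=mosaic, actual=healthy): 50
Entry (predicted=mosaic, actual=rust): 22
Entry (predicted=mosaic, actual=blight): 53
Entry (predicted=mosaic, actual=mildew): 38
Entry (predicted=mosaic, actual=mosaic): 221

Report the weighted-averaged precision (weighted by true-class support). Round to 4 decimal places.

0.5278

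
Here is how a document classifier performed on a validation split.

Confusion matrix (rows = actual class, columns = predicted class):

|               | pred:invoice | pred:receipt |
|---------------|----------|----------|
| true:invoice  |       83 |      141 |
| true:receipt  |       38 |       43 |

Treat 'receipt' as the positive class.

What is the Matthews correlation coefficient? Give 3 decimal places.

-0.089

MCC = (TP·TN − FP·FN) / √((TP+FP)(TP+FN)(TN+FP)(TN+FN))
Numerator = 43·83 − 141·38 = -1789
Denominator = √(184·81·224·121) = √403958016 = 20098.7068
MCC = -1789 / 20098.7068 = -0.089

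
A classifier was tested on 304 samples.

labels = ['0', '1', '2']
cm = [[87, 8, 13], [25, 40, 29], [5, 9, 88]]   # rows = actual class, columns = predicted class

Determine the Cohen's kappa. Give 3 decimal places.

Observed agreement pₒ = trace/N = 215/304 = 0.7072
Expected agreement pₑ = Σ (rowᵢ·colᵢ)/N² = (108·117 + 94·57 + 102·130)/304² = 0.3382
κ = (pₒ − pₑ)/(1 − pₑ) = (0.7072 − 0.3382)/(1 − 0.3382) = 0.558

0.558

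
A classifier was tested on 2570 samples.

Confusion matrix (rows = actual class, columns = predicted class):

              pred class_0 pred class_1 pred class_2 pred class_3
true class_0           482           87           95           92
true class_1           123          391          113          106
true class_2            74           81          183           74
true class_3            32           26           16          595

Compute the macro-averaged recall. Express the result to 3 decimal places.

0.626

Per-class recall (TP/(TP+FN)):
  class_0: TP=482, FN=87+95+92=274 → 482/756 = 0.6376
  class_1: TP=391, FN=123+113+106=342 → 391/733 = 0.5334
  class_2: TP=183, FN=74+81+74=229 → 183/412 = 0.4442
  class_3: TP=595, FN=32+26+16=74 → 595/669 = 0.8894
Macro-recall = mean = (0.6376 + 0.5334 + 0.4442 + 0.8894) / 4 = 0.626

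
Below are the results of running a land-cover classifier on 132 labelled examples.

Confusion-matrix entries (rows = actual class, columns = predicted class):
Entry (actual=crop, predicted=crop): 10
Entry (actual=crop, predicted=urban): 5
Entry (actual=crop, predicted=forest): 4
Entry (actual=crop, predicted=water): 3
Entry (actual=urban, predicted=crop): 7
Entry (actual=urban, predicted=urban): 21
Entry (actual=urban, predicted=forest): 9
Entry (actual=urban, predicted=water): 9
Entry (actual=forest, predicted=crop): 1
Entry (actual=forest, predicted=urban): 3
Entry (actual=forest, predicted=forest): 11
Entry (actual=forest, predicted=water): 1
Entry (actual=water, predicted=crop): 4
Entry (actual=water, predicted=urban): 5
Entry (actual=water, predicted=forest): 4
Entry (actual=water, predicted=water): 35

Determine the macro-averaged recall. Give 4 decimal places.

Per-class recall (TP/(TP+FN)):
  crop: TP=10, FN=5+4+3=12 → 10/22 = 0.45455
  urban: TP=21, FN=7+9+9=25 → 21/46 = 0.45652
  forest: TP=11, FN=1+3+1=5 → 11/16 = 0.68750
  water: TP=35, FN=4+5+4=13 → 35/48 = 0.72917
Macro-recall = mean = (0.45455 + 0.45652 + 0.68750 + 0.72917) / 4 = 0.5819

0.5819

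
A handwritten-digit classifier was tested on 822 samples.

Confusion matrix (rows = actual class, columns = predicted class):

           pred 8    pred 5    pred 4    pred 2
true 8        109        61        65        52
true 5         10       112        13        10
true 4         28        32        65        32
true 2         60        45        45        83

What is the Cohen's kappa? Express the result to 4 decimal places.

Observed agreement pₒ = trace/N = 369/822 = 0.44891
Expected agreement pₑ = Σ (rowᵢ·colᵢ)/N² = (287·207 + 145·250 + 157·188 + 233·177)/822² = 0.24629
κ = (pₒ − pₑ)/(1 − pₑ) = (0.44891 − 0.24629)/(1 − 0.24629) = 0.2688

0.2688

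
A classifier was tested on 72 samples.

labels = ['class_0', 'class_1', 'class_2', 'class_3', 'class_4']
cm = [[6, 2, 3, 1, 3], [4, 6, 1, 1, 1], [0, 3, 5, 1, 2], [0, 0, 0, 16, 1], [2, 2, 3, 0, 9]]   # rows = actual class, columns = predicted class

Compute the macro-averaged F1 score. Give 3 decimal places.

Per-class F1 score (2·TP/(2·TP+FP+FN)):
  class_0: TP=6, FP=4+0+0+2=6, FN=2+3+1+3=9 → 12/27 = 0.4444
  class_1: TP=6, FP=2+3+0+2=7, FN=4+1+1+1=7 → 12/26 = 0.4615
  class_2: TP=5, FP=3+1+0+3=7, FN=0+3+1+2=6 → 10/23 = 0.4348
  class_3: TP=16, FP=1+1+1+0=3, FN=0+0+0+1=1 → 32/36 = 0.8889
  class_4: TP=9, FP=3+1+2+1=7, FN=2+2+3+0=7 → 18/32 = 0.5625
Macro-F1 score = mean = (0.4444 + 0.4615 + 0.4348 + 0.8889 + 0.5625) / 5 = 0.558

0.558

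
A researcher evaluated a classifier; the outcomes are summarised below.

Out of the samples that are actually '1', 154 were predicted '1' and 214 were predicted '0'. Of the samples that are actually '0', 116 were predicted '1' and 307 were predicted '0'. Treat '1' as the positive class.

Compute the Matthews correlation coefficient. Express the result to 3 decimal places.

0.152

MCC = (TP·TN − FP·FN) / √((TP+FP)(TP+FN)(TN+FP)(TN+FN))
Numerator = 154·307 − 116·214 = 22454
Denominator = √(270·368·423·521) = √21897254880 = 147977.2107
MCC = 22454 / 147977.2107 = 0.152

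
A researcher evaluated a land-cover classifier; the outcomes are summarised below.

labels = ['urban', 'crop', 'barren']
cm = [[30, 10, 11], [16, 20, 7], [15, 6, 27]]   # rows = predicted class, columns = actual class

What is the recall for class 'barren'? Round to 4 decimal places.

0.6000

recall = TP/(TP+FN).
barren: TP=27, FN=11+7=18 → 27/45 = 0.60000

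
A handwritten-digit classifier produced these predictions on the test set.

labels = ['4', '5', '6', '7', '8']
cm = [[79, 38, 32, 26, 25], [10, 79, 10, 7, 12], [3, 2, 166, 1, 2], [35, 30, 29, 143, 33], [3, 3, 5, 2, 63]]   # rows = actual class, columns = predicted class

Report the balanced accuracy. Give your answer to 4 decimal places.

0.6754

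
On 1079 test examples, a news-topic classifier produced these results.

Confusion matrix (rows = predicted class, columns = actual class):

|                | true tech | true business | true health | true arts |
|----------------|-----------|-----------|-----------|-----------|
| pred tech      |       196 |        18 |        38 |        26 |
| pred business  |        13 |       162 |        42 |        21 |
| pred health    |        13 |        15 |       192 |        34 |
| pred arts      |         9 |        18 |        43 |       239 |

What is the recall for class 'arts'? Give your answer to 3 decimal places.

recall = TP/(TP+FN).
arts: TP=239, FN=26+21+34=81 → 239/320 = 0.7469

0.747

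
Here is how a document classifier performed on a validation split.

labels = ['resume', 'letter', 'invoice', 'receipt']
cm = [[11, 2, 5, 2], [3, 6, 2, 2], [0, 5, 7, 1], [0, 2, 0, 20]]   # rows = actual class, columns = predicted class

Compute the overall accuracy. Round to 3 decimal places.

0.647

Accuracy = trace / total = (11+6+7+20=44) / 68 = 44/68 = 0.647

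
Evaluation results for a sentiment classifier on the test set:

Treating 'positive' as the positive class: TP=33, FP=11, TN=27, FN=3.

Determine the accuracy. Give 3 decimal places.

Accuracy = (TP+TN)/N = (33+27)/74 = 0.811

0.811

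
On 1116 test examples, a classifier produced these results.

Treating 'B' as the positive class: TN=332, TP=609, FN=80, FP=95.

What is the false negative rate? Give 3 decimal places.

0.116

FNR = FN/(FN+TP) = 80/(80+609) = 0.116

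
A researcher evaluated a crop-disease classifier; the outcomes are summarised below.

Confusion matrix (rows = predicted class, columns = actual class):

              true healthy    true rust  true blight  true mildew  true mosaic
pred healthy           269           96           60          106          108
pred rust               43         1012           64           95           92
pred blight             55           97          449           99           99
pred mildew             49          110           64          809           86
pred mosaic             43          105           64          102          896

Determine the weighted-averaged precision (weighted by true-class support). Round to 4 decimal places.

0.6925

Per-class precision (TP/(TP+FP)):
  healthy: TP=269, FP=96+60+106+108=370 → 269/639 = 0.42097
  rust: TP=1012, FP=43+64+95+92=294 → 1012/1306 = 0.77489
  blight: TP=449, FP=55+97+99+99=350 → 449/799 = 0.56195
  mildew: TP=809, FP=49+110+64+86=309 → 809/1118 = 0.72361
  mosaic: TP=896, FP=43+105+64+102=314 → 896/1210 = 0.74050
Weighted-precision = Σ (supportᵢ/N)·precisionᵢ with N=5072: (459/5072)·0.42097 + (1420/5072)·0.77489 + (701/5072)·0.56195 + (1211/5072)·0.72361 + (1281/5072)·0.74050 = 0.6925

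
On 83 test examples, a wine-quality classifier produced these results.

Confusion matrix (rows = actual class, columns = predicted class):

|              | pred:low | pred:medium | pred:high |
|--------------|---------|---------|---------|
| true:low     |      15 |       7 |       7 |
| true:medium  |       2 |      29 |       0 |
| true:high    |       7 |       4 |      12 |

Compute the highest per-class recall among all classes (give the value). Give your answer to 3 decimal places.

Per-class recall (TP/(TP+FN)):
  low: TP=15, FN=7+7=14 → 15/29 = 0.5172
  medium: TP=29, FN=2+0=2 → 29/31 = 0.9355
  high: TP=12, FN=7+4=11 → 12/23 = 0.5217
Highest is class 'medium' with recall = 0.935.

0.935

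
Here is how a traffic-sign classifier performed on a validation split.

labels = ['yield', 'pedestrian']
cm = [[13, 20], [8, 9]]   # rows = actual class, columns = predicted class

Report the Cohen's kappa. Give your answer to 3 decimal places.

-0.065

Observed agreement pₒ = trace/N = 22/50 = 0.4400
Expected agreement pₑ = Σ (rowᵢ·colᵢ)/N² = (33·21 + 17·29)/50² = 0.4744
κ = (pₒ − pₑ)/(1 − pₑ) = (0.4400 − 0.4744)/(1 − 0.4744) = -0.065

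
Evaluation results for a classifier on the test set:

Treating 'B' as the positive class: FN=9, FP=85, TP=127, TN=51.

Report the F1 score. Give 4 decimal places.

0.7299

Precision = TP/(TP+FP) = 127/212 = 0.5991
Recall = TP/(TP+FN) = 127/136 = 0.9338
F1 = 2·TP/(2·TP+FP+FN) = 254/348 = 0.7299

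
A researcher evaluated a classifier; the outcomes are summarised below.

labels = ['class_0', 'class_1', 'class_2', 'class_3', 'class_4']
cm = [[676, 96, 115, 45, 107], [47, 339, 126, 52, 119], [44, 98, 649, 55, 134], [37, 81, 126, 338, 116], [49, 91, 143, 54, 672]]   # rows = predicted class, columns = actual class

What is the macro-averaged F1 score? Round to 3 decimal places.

Per-class F1 score (2·TP/(2·TP+FP+FN)):
  class_0: TP=676, FP=96+115+45+107=363, FN=47+44+37+49=177 → 1352/1892 = 0.7146
  class_1: TP=339, FP=47+126+52+119=344, FN=96+98+81+91=366 → 678/1388 = 0.4885
  class_2: TP=649, FP=44+98+55+134=331, FN=115+126+126+143=510 → 1298/2139 = 0.6068
  class_3: TP=338, FP=37+81+126+116=360, FN=45+52+55+54=206 → 676/1242 = 0.5443
  class_4: TP=672, FP=49+91+143+54=337, FN=107+119+134+116=476 → 1344/2157 = 0.6231
Macro-F1 score = mean = (0.7146 + 0.4885 + 0.6068 + 0.5443 + 0.6231) / 5 = 0.595

0.595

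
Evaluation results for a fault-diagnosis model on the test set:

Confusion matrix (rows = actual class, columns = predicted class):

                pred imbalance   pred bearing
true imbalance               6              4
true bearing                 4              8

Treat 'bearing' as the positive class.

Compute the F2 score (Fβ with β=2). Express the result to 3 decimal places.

Fβ = (1+β²)·TP / ((1+β²)·TP + β²·FN + FP), with β²=4
= 5·8 / (5·8 + 4·4 + 4) = 0.667

0.667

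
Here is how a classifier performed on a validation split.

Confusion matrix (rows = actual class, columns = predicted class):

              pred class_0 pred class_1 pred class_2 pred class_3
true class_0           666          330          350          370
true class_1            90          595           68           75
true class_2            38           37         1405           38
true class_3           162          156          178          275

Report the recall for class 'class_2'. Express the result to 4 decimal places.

Treat 'class_2' as positive and all other classes as negative.
recall = TP/(TP+FN).
class_2: TP=1405, FN=38+37+38=113 → 1405/1518 = 0.92556

0.9256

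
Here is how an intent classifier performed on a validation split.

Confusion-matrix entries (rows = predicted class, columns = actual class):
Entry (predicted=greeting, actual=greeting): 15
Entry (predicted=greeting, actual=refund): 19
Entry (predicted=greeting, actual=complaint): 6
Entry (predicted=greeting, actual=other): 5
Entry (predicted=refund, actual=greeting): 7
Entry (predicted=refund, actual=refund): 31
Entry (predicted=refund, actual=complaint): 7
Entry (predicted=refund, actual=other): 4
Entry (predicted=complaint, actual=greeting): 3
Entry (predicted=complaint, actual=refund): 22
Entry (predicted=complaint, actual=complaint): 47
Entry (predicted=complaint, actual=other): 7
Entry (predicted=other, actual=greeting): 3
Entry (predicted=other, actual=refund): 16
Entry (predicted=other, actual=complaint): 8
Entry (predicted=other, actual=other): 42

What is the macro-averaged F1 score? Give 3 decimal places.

0.541

Per-class F1 score (2·TP/(2·TP+FP+FN)):
  greeting: TP=15, FP=19+6+5=30, FN=7+3+3=13 → 30/73 = 0.4110
  refund: TP=31, FP=7+7+4=18, FN=19+22+16=57 → 62/137 = 0.4526
  complaint: TP=47, FP=3+22+7=32, FN=6+7+8=21 → 94/147 = 0.6395
  other: TP=42, FP=3+16+8=27, FN=5+4+7=16 → 84/127 = 0.6614
Macro-F1 score = mean = (0.4110 + 0.4526 + 0.6395 + 0.6614) / 4 = 0.541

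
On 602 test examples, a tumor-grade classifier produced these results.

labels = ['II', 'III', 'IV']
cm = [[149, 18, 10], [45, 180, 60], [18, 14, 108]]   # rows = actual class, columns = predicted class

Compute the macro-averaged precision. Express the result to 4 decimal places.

Per-class precision (TP/(TP+FP)):
  II: TP=149, FP=45+18=63 → 149/212 = 0.70283
  III: TP=180, FP=18+14=32 → 180/212 = 0.84906
  IV: TP=108, FP=10+60=70 → 108/178 = 0.60674
Macro-precision = mean = (0.70283 + 0.84906 + 0.60674) / 3 = 0.7195

0.7195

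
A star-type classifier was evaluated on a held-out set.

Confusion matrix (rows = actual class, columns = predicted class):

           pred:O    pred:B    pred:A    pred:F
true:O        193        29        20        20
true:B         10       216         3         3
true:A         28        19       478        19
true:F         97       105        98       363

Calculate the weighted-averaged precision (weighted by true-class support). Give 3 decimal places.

Per-class precision (TP/(TP+FP)):
  O: TP=193, FP=10+28+97=135 → 193/328 = 0.5884
  B: TP=216, FP=29+19+105=153 → 216/369 = 0.5854
  A: TP=478, FP=20+3+98=121 → 478/599 = 0.7980
  F: TP=363, FP=20+3+19=42 → 363/405 = 0.8963
Weighted-precision = Σ (supportᵢ/N)·precisionᵢ with N=1701: (262/1701)·0.5884 + (232/1701)·0.5854 + (544/1701)·0.7980 + (663/1701)·0.8963 = 0.775

0.775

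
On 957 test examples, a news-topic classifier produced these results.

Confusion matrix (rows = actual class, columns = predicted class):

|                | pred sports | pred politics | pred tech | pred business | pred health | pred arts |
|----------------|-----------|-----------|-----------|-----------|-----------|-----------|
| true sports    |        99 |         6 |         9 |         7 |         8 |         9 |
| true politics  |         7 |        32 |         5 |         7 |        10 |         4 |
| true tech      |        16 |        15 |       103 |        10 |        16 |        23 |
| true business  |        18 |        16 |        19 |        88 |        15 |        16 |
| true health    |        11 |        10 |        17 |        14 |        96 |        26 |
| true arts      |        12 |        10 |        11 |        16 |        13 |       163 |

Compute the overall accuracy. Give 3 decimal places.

0.607

Accuracy = trace / total = (99+32+103+88+96+163=581) / 957 = 581/957 = 0.607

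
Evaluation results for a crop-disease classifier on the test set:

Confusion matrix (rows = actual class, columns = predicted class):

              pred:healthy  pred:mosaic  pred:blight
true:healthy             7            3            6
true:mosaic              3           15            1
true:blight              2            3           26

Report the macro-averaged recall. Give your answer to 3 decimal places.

Per-class recall (TP/(TP+FN)):
  healthy: TP=7, FN=3+6=9 → 7/16 = 0.4375
  mosaic: TP=15, FN=3+1=4 → 15/19 = 0.7895
  blight: TP=26, FN=2+3=5 → 26/31 = 0.8387
Macro-recall = mean = (0.4375 + 0.7895 + 0.8387) / 3 = 0.689

0.689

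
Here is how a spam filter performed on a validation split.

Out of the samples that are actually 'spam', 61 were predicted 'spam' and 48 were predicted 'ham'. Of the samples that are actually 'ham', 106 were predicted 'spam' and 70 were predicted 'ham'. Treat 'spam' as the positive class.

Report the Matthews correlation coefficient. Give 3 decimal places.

-0.042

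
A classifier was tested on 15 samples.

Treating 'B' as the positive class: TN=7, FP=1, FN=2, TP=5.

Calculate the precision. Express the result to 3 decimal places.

0.833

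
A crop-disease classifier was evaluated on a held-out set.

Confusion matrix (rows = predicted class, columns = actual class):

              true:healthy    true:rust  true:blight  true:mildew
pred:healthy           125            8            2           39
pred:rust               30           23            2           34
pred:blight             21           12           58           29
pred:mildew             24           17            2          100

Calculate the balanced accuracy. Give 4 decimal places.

Balanced accuracy = mean of per-class recall.
  healthy: recall = 125/200 = 0.62500
  rust: recall = 23/60 = 0.38333
  blight: recall = 58/64 = 0.90625
  mildew: recall = 100/202 = 0.49505
Mean = (0.62500 + 0.38333 + 0.90625 + 0.49505) / 4 = 0.6024

0.6024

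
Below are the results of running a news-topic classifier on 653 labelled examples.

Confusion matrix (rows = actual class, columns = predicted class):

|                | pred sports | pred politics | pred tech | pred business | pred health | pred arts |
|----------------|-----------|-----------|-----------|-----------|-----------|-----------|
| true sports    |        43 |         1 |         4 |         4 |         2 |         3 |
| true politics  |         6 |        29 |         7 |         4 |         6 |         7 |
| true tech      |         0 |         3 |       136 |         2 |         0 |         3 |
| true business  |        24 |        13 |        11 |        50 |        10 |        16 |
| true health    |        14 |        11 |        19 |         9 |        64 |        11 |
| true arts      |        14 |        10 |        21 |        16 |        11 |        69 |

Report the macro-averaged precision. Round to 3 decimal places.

Per-class precision (TP/(TP+FP)):
  sports: TP=43, FP=6+0+24+14+14=58 → 43/101 = 0.4257
  politics: TP=29, FP=1+3+13+11+10=38 → 29/67 = 0.4328
  tech: TP=136, FP=4+7+11+19+21=62 → 136/198 = 0.6869
  business: TP=50, FP=4+4+2+9+16=35 → 50/85 = 0.5882
  health: TP=64, FP=2+6+0+10+11=29 → 64/93 = 0.6882
  arts: TP=69, FP=3+7+3+16+11=40 → 69/109 = 0.6330
Macro-precision = mean = (0.4257 + 0.4328 + 0.6869 + 0.5882 + 0.6882 + 0.6330) / 6 = 0.576

0.576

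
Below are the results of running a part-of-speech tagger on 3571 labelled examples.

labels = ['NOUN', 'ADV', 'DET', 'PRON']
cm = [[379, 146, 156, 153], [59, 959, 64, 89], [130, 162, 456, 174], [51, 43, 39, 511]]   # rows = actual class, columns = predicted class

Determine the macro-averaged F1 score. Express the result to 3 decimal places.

0.626

Per-class F1 score (2·TP/(2·TP+FP+FN)):
  NOUN: TP=379, FP=59+130+51=240, FN=146+156+153=455 → 758/1453 = 0.5217
  ADV: TP=959, FP=146+162+43=351, FN=59+64+89=212 → 1918/2481 = 0.7731
  DET: TP=456, FP=156+64+39=259, FN=130+162+174=466 → 912/1637 = 0.5571
  PRON: TP=511, FP=153+89+174=416, FN=51+43+39=133 → 1022/1571 = 0.6505
Macro-F1 score = mean = (0.5217 + 0.7731 + 0.5571 + 0.6505) / 4 = 0.626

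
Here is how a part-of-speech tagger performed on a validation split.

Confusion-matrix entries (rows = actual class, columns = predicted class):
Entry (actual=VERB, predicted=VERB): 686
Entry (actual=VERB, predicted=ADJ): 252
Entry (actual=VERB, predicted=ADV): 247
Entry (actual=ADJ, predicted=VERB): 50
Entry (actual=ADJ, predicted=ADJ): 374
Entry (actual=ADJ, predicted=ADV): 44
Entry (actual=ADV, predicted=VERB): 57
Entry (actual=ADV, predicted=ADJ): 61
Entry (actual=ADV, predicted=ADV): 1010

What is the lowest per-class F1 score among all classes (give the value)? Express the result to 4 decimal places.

0.6476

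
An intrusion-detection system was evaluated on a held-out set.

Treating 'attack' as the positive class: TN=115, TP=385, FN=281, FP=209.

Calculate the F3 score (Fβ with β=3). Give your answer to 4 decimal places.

0.5844

Fβ = (1+β²)·TP / ((1+β²)·TP + β²·FN + FP), with β²=9
= 10·385 / (10·385 + 9·281 + 209) = 0.5844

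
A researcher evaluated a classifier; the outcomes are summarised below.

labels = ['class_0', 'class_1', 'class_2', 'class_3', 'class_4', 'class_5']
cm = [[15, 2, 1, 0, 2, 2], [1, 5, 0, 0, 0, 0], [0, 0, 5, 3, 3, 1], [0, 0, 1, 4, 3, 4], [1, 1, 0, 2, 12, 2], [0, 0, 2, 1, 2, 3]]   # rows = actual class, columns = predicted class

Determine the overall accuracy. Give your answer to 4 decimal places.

0.5641

Accuracy = trace / total = (15+5+5+4+12+3=44) / 78 = 44/78 = 0.5641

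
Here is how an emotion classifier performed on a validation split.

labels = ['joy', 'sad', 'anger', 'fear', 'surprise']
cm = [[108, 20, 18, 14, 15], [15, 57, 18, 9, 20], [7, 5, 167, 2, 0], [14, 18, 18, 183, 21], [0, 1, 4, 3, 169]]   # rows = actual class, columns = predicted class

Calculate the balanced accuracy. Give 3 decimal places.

0.739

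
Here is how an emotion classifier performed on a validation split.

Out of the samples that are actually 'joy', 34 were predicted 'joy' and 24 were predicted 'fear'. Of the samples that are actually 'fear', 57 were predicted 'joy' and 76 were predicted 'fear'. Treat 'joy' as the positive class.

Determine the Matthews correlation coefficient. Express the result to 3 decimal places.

0.145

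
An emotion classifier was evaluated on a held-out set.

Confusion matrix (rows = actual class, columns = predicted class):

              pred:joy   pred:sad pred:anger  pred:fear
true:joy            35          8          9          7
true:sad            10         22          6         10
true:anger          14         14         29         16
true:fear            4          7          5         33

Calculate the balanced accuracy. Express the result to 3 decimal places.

Balanced accuracy = mean of per-class recall.
  joy: recall = 35/59 = 0.5932
  sad: recall = 22/48 = 0.4583
  anger: recall = 29/73 = 0.3973
  fear: recall = 33/49 = 0.6735
Mean = (0.5932 + 0.4583 + 0.3973 + 0.6735) / 4 = 0.531

0.531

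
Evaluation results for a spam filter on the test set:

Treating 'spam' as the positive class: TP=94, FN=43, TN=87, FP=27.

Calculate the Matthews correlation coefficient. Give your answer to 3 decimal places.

0.448

MCC = (TP·TN − FP·FN) / √((TP+FP)(TP+FN)(TN+FP)(TN+FN))
Numerator = 94·87 − 27·43 = 7017
Denominator = √(121·137·114·130) = √245671140 = 15673.9000
MCC = 7017 / 15673.9000 = 0.448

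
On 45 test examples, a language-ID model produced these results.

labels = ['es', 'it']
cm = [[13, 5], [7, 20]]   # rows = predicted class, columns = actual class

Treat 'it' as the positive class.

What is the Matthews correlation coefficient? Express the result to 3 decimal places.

0.456

MCC = (TP·TN − FP·FN) / √((TP+FP)(TP+FN)(TN+FP)(TN+FN))
Numerator = 20·13 − 7·5 = 225
Denominator = √(27·25·20·18) = √243000 = 492.9503
MCC = 225 / 492.9503 = 0.456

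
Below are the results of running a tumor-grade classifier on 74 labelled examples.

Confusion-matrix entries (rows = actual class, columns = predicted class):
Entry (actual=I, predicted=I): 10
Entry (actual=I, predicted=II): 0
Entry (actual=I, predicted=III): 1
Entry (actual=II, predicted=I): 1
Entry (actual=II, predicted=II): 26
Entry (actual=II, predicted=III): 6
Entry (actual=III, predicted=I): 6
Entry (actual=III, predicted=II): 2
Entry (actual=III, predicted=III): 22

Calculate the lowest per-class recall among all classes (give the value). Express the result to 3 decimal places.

Per-class recall (TP/(TP+FN)):
  I: TP=10, FN=0+1=1 → 10/11 = 0.9091
  II: TP=26, FN=1+6=7 → 26/33 = 0.7879
  III: TP=22, FN=6+2=8 → 22/30 = 0.7333
Lowest is class 'III' with recall = 0.733.

0.733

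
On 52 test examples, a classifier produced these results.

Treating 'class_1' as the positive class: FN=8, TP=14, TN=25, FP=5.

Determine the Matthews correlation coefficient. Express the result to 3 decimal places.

MCC = (TP·TN − FP·FN) / √((TP+FP)(TP+FN)(TN+FP)(TN+FN))
Numerator = 14·25 − 5·8 = 310
Denominator = √(19·22·30·33) = √413820 = 643.2884
MCC = 310 / 643.2884 = 0.482

0.482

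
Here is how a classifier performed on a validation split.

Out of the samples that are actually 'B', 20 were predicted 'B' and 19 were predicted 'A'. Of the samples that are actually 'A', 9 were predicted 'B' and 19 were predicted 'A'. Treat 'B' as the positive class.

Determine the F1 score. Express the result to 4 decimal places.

Precision = TP/(TP+FP) = 20/29 = 0.6897
Recall = TP/(TP+FN) = 20/39 = 0.5128
F1 = 2·TP/(2·TP+FP+FN) = 40/68 = 0.5882

0.5882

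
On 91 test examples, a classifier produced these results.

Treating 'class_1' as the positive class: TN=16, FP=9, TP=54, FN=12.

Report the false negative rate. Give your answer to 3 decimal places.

0.182

FNR = FN/(FN+TP) = 12/(12+54) = 0.182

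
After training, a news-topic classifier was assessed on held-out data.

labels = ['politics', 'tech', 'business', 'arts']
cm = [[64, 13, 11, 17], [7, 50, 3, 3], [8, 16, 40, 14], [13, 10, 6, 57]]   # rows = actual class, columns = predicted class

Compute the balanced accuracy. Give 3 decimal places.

Balanced accuracy = mean of per-class recall.
  politics: recall = 64/105 = 0.6095
  tech: recall = 50/63 = 0.7937
  business: recall = 40/78 = 0.5128
  arts: recall = 57/86 = 0.6628
Mean = (0.6095 + 0.7937 + 0.5128 + 0.6628) / 4 = 0.645

0.645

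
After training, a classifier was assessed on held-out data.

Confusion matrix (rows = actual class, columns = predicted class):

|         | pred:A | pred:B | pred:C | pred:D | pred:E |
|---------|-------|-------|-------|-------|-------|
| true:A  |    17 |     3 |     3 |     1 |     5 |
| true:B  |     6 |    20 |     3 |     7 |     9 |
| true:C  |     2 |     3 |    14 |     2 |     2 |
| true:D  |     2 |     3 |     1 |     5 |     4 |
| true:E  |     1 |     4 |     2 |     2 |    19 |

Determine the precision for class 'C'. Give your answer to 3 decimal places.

Treat 'C' as positive and all other classes as negative.
precision = TP/(TP+FP).
C: TP=14, FP=3+3+1+2=9 → 14/23 = 0.6087

0.609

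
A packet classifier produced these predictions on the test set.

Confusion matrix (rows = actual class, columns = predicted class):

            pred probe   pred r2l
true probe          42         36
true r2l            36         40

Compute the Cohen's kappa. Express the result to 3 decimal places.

Observed agreement pₒ = trace/N = 82/154 = 0.5325
Expected agreement pₑ = Σ (rowᵢ·colᵢ)/N² = (78·78 + 76·76)/154² = 0.5001
κ = (pₒ − pₑ)/(1 − pₑ) = (0.5325 − 0.5001)/(1 − 0.5001) = 0.065

0.065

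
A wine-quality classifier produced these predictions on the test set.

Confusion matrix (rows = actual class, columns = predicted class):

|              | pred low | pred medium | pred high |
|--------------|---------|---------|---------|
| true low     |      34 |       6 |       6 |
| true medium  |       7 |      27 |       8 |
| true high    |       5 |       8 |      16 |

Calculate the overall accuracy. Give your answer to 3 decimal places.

0.658

Accuracy = trace / total = (34+27+16=77) / 117 = 77/117 = 0.658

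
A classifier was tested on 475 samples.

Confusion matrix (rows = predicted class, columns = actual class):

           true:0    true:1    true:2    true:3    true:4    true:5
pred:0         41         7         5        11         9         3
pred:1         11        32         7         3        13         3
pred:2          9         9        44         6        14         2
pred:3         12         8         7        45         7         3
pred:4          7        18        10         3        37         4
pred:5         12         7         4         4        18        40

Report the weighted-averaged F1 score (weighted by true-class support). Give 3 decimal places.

Per-class F1 score (2·TP/(2·TP+FP+FN)):
  0: TP=41, FP=7+5+11+9+3=35, FN=11+9+12+7+12=51 → 82/168 = 0.4881
  1: TP=32, FP=11+7+3+13+3=37, FN=7+9+8+18+7=49 → 64/150 = 0.4267
  2: TP=44, FP=9+9+6+14+2=40, FN=5+7+7+10+4=33 → 88/161 = 0.5466
  3: TP=45, FP=12+8+7+7+3=37, FN=11+3+6+3+4=27 → 90/154 = 0.5844
  4: TP=37, FP=7+18+10+3+4=42, FN=9+13+14+7+18=61 → 74/177 = 0.4181
  5: TP=40, FP=12+7+4+4+18=45, FN=3+3+2+3+4=15 → 80/140 = 0.5714
Weighted-F1 score = Σ (supportᵢ/N)·F1 scoreᵢ with N=475: (92/475)·0.4881 + (81/475)·0.4267 + (77/475)·0.5466 + (72/475)·0.5844 + (98/475)·0.4181 + (55/475)·0.5714 = 0.497

0.497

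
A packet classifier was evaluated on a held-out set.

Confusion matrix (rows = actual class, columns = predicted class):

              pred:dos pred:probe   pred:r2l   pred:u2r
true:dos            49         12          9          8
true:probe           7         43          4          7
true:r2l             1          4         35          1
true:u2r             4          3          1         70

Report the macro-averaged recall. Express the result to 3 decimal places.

Per-class recall (TP/(TP+FN)):
  dos: TP=49, FN=12+9+8=29 → 49/78 = 0.6282
  probe: TP=43, FN=7+4+7=18 → 43/61 = 0.7049
  r2l: TP=35, FN=1+4+1=6 → 35/41 = 0.8537
  u2r: TP=70, FN=4+3+1=8 → 70/78 = 0.8974
Macro-recall = mean = (0.6282 + 0.7049 + 0.8537 + 0.8974) / 4 = 0.771

0.771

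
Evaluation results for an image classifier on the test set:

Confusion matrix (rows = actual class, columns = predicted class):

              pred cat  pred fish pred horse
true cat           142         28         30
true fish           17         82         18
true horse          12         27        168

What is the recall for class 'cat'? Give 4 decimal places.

0.7100

Treat 'cat' as positive and all other classes as negative.
recall = TP/(TP+FN).
cat: TP=142, FN=28+30=58 → 142/200 = 0.71000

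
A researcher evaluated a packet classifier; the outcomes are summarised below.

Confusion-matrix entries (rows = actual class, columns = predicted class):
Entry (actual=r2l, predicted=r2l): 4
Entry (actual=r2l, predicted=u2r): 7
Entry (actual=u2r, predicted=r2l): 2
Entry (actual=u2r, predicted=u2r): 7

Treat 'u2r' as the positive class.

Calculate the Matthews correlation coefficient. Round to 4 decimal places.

MCC = (TP·TN − FP·FN) / √((TP+FP)(TP+FN)(TN+FP)(TN+FN))
Numerator = 7·4 − 7·2 = 14
Denominator = √(14·9·11·6) = √8316 = 91.1921
MCC = 14 / 91.1921 = 0.1535

0.1535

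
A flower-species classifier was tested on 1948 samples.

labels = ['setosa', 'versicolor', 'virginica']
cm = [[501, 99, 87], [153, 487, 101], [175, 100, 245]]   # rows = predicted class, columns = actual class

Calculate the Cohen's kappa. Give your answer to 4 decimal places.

Observed agreement pₒ = trace/N = 1233/1948 = 0.63296
Expected agreement pₑ = Σ (rowᵢ·colᵢ)/N² = (829·687 + 686·741 + 433·520)/1948² = 0.34338
κ = (pₒ − pₑ)/(1 − pₑ) = (0.63296 − 0.34338)/(1 − 0.34338) = 0.4410

0.4410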